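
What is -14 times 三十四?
Convert 三十四 (Chinese numeral) → 3×10 + 4 = 34 (decimal)
Compute -14 × 34 = -476
-476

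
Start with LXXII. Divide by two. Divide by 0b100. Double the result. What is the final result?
Convert LXXII (Roman numeral) → 50 + 10 + 10 + 1 + 1 = 72 (decimal)
Start: 72
Convert two (English words) → 2 (decimal)
72 ÷ 2 = 36
Convert 0b100 (binary) → 4 (decimal)
36 ÷ 4 = 9
9 × 2 = 18
18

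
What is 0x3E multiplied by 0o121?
Convert 0x3E (hexadecimal) → 3×16 + 14 = 62 (decimal)
Convert 0o121 (octal) → 1×64 + 2×8 + 1 = 81 (decimal)
Compute 62 × 81 = 5022
5022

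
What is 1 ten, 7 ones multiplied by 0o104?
Convert 1 ten, 7 ones (place-value notation) → 1×10 + 7 = 17 (decimal)
Convert 0o104 (octal) → 1×64 + 4 = 68 (decimal)
Compute 17 × 68 = 1156
1156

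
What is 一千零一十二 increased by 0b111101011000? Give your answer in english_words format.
Convert 一千零一十二 (Chinese numeral) → 1×1000 + 1×10 + 2 = 1012 (decimal)
Convert 0b111101011000 (binary) → 2048 + 1024 + 512 + 256 + 64 + 16 + 8 = 3928 (decimal)
Compute 1012 + 3928 = 4940
Convert 4940 (decimal) → 4940 = 4×1000 + 9×100 + 40 → four thousand nine hundred forty (English words)
four thousand nine hundred forty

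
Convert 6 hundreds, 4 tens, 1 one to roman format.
Convert 6 hundreds, 4 tens, 1 one (place-value notation) → 6×100 + 4×10 + 1 = 641 (decimal)
Convert 641 (decimal) → 641 = 500 + 100 + 40 + 1 → DCXLI (Roman numeral)
DCXLI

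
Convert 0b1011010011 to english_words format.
Convert 0b1011010011 (binary) → 512 + 128 + 64 + 16 + 2 + 1 = 723 (decimal)
Convert 723 (decimal) → 723 = 7×100 + 23 → seven hundred twenty-three (English words)
seven hundred twenty-three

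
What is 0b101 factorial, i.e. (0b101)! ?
Convert 0b101 (binary) → 4 + 1 = 5 (decimal)
Compute 5! = 120
120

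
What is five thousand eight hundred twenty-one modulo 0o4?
Convert five thousand eight hundred twenty-one (English words) → 5×1000 + 8×100 + 21 = 5821 (decimal)
Convert 0o4 (octal) → 4 (decimal)
Compute 5821 mod 4 = 1
1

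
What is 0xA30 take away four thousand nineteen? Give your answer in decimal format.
Convert 0xA30 (hexadecimal) → 10×256 + 3×16 = 2608 (decimal)
Convert four thousand nineteen (English words) → 4×1000 + 19 = 4019 (decimal)
Compute 2608 - 4019 = -1411
-1411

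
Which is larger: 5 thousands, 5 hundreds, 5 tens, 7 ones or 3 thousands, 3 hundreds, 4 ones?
Convert 5 thousands, 5 hundreds, 5 tens, 7 ones (place-value notation) → 5×1000 + 5×100 + 5×10 + 7 = 5557 (decimal)
Convert 3 thousands, 3 hundreds, 4 ones (place-value notation) → 3×1000 + 3×100 + 4 = 3304 (decimal)
Compare 5557 vs 3304: larger = 5557
5557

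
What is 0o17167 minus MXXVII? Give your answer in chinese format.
Convert 0o17167 (octal) → 1×4096 + 7×512 + 1×64 + 6×8 + 7 = 7799 (decimal)
Convert MXXVII (Roman numeral) → 1000 + 10 + 10 + 5 + 1 + 1 = 1027 (decimal)
Compute 7799 - 1027 = 6772
Convert 6772 (decimal) → 6772 = 6×1000 + 7×100 + 7×10 + 2 → 六千七百七十二 (Chinese numeral)
六千七百七十二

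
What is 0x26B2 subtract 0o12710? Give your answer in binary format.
Convert 0x26B2 (hexadecimal) → 2×4096 + 6×256 + 11×16 + 2 = 9906 (decimal)
Convert 0o12710 (octal) → 1×4096 + 2×512 + 7×64 + 1×8 = 5576 (decimal)
Compute 9906 - 5576 = 4330
Convert 4330 (decimal) → 4330 = 4096 + 128 + 64 + 32 + 8 + 2 → 0b1000011101010 (binary)
0b1000011101010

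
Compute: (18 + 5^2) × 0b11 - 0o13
Convert 5^2 (power) → 25 (decimal)
Convert 0b11 (binary) → 2 + 1 = 3 (decimal)
Convert 0o13 (octal) → 1×8 + 3 = 11 (decimal)
Expression in decimal: (18 + 25) × 3 - 11
Parentheses first: 18 + 25 = 43
Multiply: 43 × 3 = 129
Subtract: 129 - 11 = 118
118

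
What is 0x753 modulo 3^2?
Convert 0x753 (hexadecimal) → 7×256 + 5×16 + 3 = 1875 (decimal)
Convert 3^2 (power) → 9 (decimal)
Compute 1875 mod 9 = 3
3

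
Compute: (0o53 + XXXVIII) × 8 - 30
Convert 0o53 (octal) → 5×8 + 3 = 43 (decimal)
Convert XXXVIII (Roman numeral) → 10 + 10 + 10 + 5 + 1 + 1 + 1 = 38 (decimal)
Expression in decimal: (43 + 38) × 8 - 30
Parentheses first: 43 + 38 = 81
Multiply: 81 × 8 = 648
Subtract: 648 - 30 = 618
618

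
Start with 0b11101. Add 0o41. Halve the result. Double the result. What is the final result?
Convert 0b11101 (binary) → 16 + 8 + 4 + 1 = 29 (decimal)
Start: 29
Convert 0o41 (octal) → 4×8 + 1 = 33 (decimal)
29 + 33 = 62
62 ÷ 2 = 31
31 × 2 = 62
62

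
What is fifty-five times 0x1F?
Convert fifty-five (English words) → 55 (decimal)
Convert 0x1F (hexadecimal) → 1×16 + 15 = 31 (decimal)
Compute 55 × 31 = 1705
1705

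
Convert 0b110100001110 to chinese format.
Convert 0b110100001110 (binary) → 2048 + 1024 + 256 + 8 + 4 + 2 = 3342 (decimal)
Convert 3342 (decimal) → 3342 = 3×1000 + 3×100 + 4×10 + 2 → 三千三百四十二 (Chinese numeral)
三千三百四十二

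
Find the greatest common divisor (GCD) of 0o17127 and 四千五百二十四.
Convert 0o17127 (octal) → 1×4096 + 7×512 + 1×64 + 2×8 + 7 = 7767 (decimal)
Convert 四千五百二十四 (Chinese numeral) → 4×1000 + 5×100 + 2×10 + 4 = 4524 (decimal)
Compute gcd(7767, 4524) = 3
3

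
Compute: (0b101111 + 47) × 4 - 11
Convert 0b101111 (binary) → 32 + 8 + 4 + 2 + 1 = 47 (decimal)
Expression in decimal: (47 + 47) × 4 - 11
Parentheses first: 47 + 47 = 94
Multiply: 94 × 4 = 376
Subtract: 376 - 11 = 365
365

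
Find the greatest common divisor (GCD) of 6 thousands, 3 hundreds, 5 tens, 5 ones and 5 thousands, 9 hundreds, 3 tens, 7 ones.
Convert 6 thousands, 3 hundreds, 5 tens, 5 ones (place-value notation) → 6×1000 + 3×100 + 5×10 + 5 = 6355 (decimal)
Convert 5 thousands, 9 hundreds, 3 tens, 7 ones (place-value notation) → 5×1000 + 9×100 + 3×10 + 7 = 5937 (decimal)
Compute gcd(6355, 5937) = 1
1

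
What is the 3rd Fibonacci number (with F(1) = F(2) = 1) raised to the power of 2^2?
Convert the 3rd Fibonacci number (with F(1) = F(2) = 1) (Fibonacci index) → 1, 1, 2 → 2 (decimal)
Convert 2^2 (power) → 4 (decimal)
Compute 2 ^ 4 = 16
16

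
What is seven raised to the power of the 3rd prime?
Convert seven (English words) → 7 (decimal)
Convert the 3rd prime (prime index) → 5 (decimal)
Compute 7 ^ 5 = 16807
16807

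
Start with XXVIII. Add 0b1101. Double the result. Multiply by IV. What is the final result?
Convert XXVIII (Roman numeral) → 10 + 10 + 5 + 1 + 1 + 1 = 28 (decimal)
Start: 28
Convert 0b1101 (binary) → 8 + 4 + 1 = 13 (decimal)
28 + 13 = 41
41 × 2 = 82
Convert IV (Roman numeral) → 4 (decimal)
82 × 4 = 328
328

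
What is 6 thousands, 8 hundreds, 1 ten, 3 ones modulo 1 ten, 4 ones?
Convert 6 thousands, 8 hundreds, 1 ten, 3 ones (place-value notation) → 6×1000 + 8×100 + 1×10 + 3 = 6813 (decimal)
Convert 1 ten, 4 ones (place-value notation) → 1×10 + 4 = 14 (decimal)
Compute 6813 mod 14 = 9
9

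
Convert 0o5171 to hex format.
Convert 0o5171 (octal) → 5×512 + 1×64 + 7×8 + 1 = 2681 (decimal)
Convert 2681 (decimal) → 2681 = 10×256 + 7×16 + 9 → 0xA79 (hexadecimal)
0xA79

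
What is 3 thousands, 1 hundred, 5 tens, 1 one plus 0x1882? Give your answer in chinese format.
Convert 3 thousands, 1 hundred, 5 tens, 1 one (place-value notation) → 3×1000 + 1×100 + 5×10 + 1 = 3151 (decimal)
Convert 0x1882 (hexadecimal) → 1×4096 + 8×256 + 8×16 + 2 = 6274 (decimal)
Compute 3151 + 6274 = 9425
Convert 9425 (decimal) → 9425 = 9×1000 + 4×100 + 2×10 + 5 → 九千四百二十五 (Chinese numeral)
九千四百二十五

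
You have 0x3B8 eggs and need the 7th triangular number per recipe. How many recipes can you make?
Convert 0x3B8 (hexadecimal) → 3×256 + 11×16 + 8 = 952 (decimal)
Convert the 7th triangular number (triangular index) → 7×8/2 = 28 (decimal)
Compute 952 ÷ 28 = 34
34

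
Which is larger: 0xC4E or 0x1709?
Convert 0xC4E (hexadecimal) → 12×256 + 4×16 + 14 = 3150 (decimal)
Convert 0x1709 (hexadecimal) → 1×4096 + 7×256 + 9 = 5897 (decimal)
Compare 3150 vs 5897: larger = 5897
5897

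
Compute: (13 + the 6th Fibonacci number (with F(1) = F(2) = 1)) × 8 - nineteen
Convert the 6th Fibonacci number (with F(1) = F(2) = 1) (Fibonacci index) → 1, 1, 2, 3, 5, 8 → 8 (decimal)
Convert nineteen (English words) → 19 (decimal)
Expression in decimal: (13 + 8) × 8 - 19
Parentheses first: 13 + 8 = 21
Multiply: 21 × 8 = 168
Subtract: 168 - 19 = 149
149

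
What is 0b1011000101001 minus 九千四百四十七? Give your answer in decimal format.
Convert 0b1011000101001 (binary) → 4096 + 1024 + 512 + 32 + 8 + 1 = 5673 (decimal)
Convert 九千四百四十七 (Chinese numeral) → 9×1000 + 4×100 + 4×10 + 7 = 9447 (decimal)
Compute 5673 - 9447 = -3774
-3774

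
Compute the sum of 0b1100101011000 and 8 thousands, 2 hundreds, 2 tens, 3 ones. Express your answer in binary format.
Convert 0b1100101011000 (binary) → 4096 + 2048 + 256 + 64 + 16 + 8 = 6488 (decimal)
Convert 8 thousands, 2 hundreds, 2 tens, 3 ones (place-value notation) → 8×1000 + 2×100 + 2×10 + 3 = 8223 (decimal)
Compute 6488 + 8223 = 14711
Convert 14711 (decimal) → 14711 = 8192 + 4096 + 2048 + 256 + 64 + 32 + 16 + 4 + 2 + 1 → 0b11100101110111 (binary)
0b11100101110111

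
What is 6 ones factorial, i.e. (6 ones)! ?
Convert 6 ones (place-value notation) → 6 (decimal)
Compute 6! = 720
720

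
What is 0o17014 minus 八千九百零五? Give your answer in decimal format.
Convert 0o17014 (octal) → 1×4096 + 7×512 + 1×8 + 4 = 7692 (decimal)
Convert 八千九百零五 (Chinese numeral) → 8×1000 + 9×100 + 5 = 8905 (decimal)
Compute 7692 - 8905 = -1213
-1213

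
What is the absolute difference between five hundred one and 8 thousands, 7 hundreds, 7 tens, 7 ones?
Convert five hundred one (English words) → 5×100 + 1 = 501 (decimal)
Convert 8 thousands, 7 hundreds, 7 tens, 7 ones (place-value notation) → 8×1000 + 7×100 + 7×10 + 7 = 8777 (decimal)
Compute |501 - 8777| = 8276
8276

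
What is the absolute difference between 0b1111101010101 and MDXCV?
Convert 0b1111101010101 (binary) → 4096 + 2048 + 1024 + 512 + 256 + 64 + 16 + 4 + 1 = 8021 (decimal)
Convert MDXCV (Roman numeral) → 1000 + 500 + 90 + 5 = 1595 (decimal)
Compute |8021 - 1595| = 6426
6426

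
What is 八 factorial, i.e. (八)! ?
Convert 八 (Chinese numeral) → 8 (decimal)
Compute 8! = 40320
40320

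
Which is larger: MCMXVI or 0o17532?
Convert MCMXVI (Roman numeral) → 1000 + 900 + 10 + 5 + 1 = 1916 (decimal)
Convert 0o17532 (octal) → 1×4096 + 7×512 + 5×64 + 3×8 + 2 = 8026 (decimal)
Compare 1916 vs 8026: larger = 8026
8026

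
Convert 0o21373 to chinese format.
Convert 0o21373 (octal) → 2×4096 + 1×512 + 3×64 + 7×8 + 3 = 8955 (decimal)
Convert 8955 (decimal) → 8955 = 8×1000 + 9×100 + 5×10 + 5 → 八千九百五十五 (Chinese numeral)
八千九百五十五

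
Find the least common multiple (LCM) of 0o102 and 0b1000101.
Convert 0o102 (octal) → 1×64 + 2 = 66 (decimal)
Convert 0b1000101 (binary) → 64 + 4 + 1 = 69 (decimal)
Compute lcm(66, 69) = 1518
1518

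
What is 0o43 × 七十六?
Convert 0o43 (octal) → 4×8 + 3 = 35 (decimal)
Convert 七十六 (Chinese numeral) → 7×10 + 6 = 76 (decimal)
Compute 35 × 76 = 2660
2660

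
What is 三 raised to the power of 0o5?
Convert 三 (Chinese numeral) → 3 (decimal)
Convert 0o5 (octal) → 5 (decimal)
Compute 3 ^ 5 = 243
243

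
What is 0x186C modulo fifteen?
Convert 0x186C (hexadecimal) → 1×4096 + 8×256 + 6×16 + 12 = 6252 (decimal)
Convert fifteen (English words) → 15 (decimal)
Compute 6252 mod 15 = 12
12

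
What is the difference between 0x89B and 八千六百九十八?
Convert 0x89B (hexadecimal) → 8×256 + 9×16 + 11 = 2203 (decimal)
Convert 八千六百九十八 (Chinese numeral) → 8×1000 + 6×100 + 9×10 + 8 = 8698 (decimal)
Difference: |2203 - 8698| = 6495
6495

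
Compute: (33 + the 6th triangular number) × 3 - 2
Convert the 6th triangular number (triangular index) → 6×7/2 = 21 (decimal)
Expression in decimal: (33 + 21) × 3 - 2
Parentheses first: 33 + 21 = 54
Multiply: 54 × 3 = 162
Subtract: 162 - 2 = 160
160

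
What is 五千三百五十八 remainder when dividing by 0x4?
Convert 五千三百五十八 (Chinese numeral) → 5×1000 + 3×100 + 5×10 + 8 = 5358 (decimal)
Convert 0x4 (hexadecimal) → 4 (decimal)
Compute 5358 mod 4 = 2
2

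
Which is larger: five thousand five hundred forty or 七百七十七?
Convert five thousand five hundred forty (English words) → 5×1000 + 5×100 + 40 = 5540 (decimal)
Convert 七百七十七 (Chinese numeral) → 7×100 + 7×10 + 7 = 777 (decimal)
Compare 5540 vs 777: larger = 5540
5540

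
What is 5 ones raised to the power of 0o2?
Convert 5 ones (place-value notation) → 5 (decimal)
Convert 0o2 (octal) → 2 (decimal)
Compute 5 ^ 2 = 25
25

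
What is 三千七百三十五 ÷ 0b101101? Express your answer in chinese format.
Convert 三千七百三十五 (Chinese numeral) → 3×1000 + 7×100 + 3×10 + 5 = 3735 (decimal)
Convert 0b101101 (binary) → 32 + 8 + 4 + 1 = 45 (decimal)
Compute 3735 ÷ 45 = 83
Convert 83 (decimal) → 83 = 8×10 + 3 → 八十三 (Chinese numeral)
八十三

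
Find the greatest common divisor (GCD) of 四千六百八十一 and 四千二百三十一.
Convert 四千六百八十一 (Chinese numeral) → 4×1000 + 6×100 + 8×10 + 1 = 4681 (decimal)
Convert 四千二百三十一 (Chinese numeral) → 4×1000 + 2×100 + 3×10 + 1 = 4231 (decimal)
Compute gcd(4681, 4231) = 1
1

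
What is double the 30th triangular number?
The 30th triangular number = 30×31/2 = 465
Compute 465 × 2 = 930
930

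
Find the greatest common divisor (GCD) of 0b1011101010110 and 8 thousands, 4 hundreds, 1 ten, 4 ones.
Convert 0b1011101010110 (binary) → 4096 + 1024 + 512 + 256 + 64 + 16 + 4 + 2 = 5974 (decimal)
Convert 8 thousands, 4 hundreds, 1 ten, 4 ones (place-value notation) → 8×1000 + 4×100 + 1×10 + 4 = 8414 (decimal)
Compute gcd(5974, 8414) = 2
2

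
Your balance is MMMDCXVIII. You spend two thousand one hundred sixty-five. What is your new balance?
Convert MMMDCXVIII (Roman numeral) → 1000 + 1000 + 1000 + 500 + 100 + 10 + 5 + 1 + 1 + 1 = 3618 (decimal)
Convert two thousand one hundred sixty-five (English words) → 2×1000 + 1×100 + 65 = 2165 (decimal)
Compute 3618 - 2165 = 1453
1453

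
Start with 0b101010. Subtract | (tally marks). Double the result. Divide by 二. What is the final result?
Convert 0b101010 (binary) → 32 + 8 + 2 = 42 (decimal)
Start: 42
Convert | (tally marks) → 1 (decimal)
42 - 1 = 41
41 × 2 = 82
Convert 二 (Chinese numeral) → 2 (decimal)
82 ÷ 2 = 41
41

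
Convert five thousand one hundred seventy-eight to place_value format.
Convert five thousand one hundred seventy-eight (English words) → 5×1000 + 1×100 + 78 = 5178 (decimal)
Convert 5178 (decimal) → 5178 = 5×1000 + 1×100 + 7×10 + 8 → 5 thousands, 1 hundred, 7 tens, 8 ones (place-value notation)
5 thousands, 1 hundred, 7 tens, 8 ones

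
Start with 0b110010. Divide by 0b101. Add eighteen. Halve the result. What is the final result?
Convert 0b110010 (binary) → 32 + 16 + 2 = 50 (decimal)
Start: 50
Convert 0b101 (binary) → 4 + 1 = 5 (decimal)
50 ÷ 5 = 10
Convert eighteen (English words) → 18 (decimal)
10 + 18 = 28
28 ÷ 2 = 14
14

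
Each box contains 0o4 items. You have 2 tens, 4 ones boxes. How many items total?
Convert 0o4 (octal) → 4 (decimal)
Convert 2 tens, 4 ones (place-value notation) → 2×10 + 4 = 24 (decimal)
Compute 4 × 24 = 96
96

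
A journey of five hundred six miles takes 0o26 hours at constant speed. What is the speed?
Convert five hundred six (English words) → 5×100 + 6 = 506 (decimal)
Convert 0o26 (octal) → 2×8 + 6 = 22 (decimal)
Compute 506 ÷ 22 = 23
23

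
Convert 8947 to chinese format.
Convert 8947 (decimal) → 8947 = 8×1000 + 9×100 + 4×10 + 7 → 八千九百四十七 (Chinese numeral)
八千九百四十七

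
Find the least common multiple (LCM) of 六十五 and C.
Convert 六十五 (Chinese numeral) → 6×10 + 5 = 65 (decimal)
Convert C (Roman numeral) → 100 (decimal)
Compute lcm(65, 100) = 1300
1300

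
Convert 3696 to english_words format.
Convert 3696 (decimal) → 3696 = 3×1000 + 6×100 + 96 → three thousand six hundred ninety-six (English words)
three thousand six hundred ninety-six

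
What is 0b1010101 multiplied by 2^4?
Convert 0b1010101 (binary) → 64 + 16 + 4 + 1 = 85 (decimal)
Convert 2^4 (power) → 16 (decimal)
Compute 85 × 16 = 1360
1360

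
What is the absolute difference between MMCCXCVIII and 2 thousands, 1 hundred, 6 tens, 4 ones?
Convert MMCCXCVIII (Roman numeral) → 1000 + 1000 + 100 + 100 + 90 + 5 + 1 + 1 + 1 = 2298 (decimal)
Convert 2 thousands, 1 hundred, 6 tens, 4 ones (place-value notation) → 2×1000 + 1×100 + 6×10 + 4 = 2164 (decimal)
Compute |2298 - 2164| = 134
134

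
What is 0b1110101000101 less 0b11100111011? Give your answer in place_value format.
Convert 0b1110101000101 (binary) → 4096 + 2048 + 1024 + 256 + 64 + 4 + 1 = 7493 (decimal)
Convert 0b11100111011 (binary) → 1024 + 512 + 256 + 32 + 16 + 8 + 2 + 1 = 1851 (decimal)
Compute 7493 - 1851 = 5642
Convert 5642 (decimal) → 5642 = 5×1000 + 6×100 + 4×10 + 2 → 5 thousands, 6 hundreds, 4 tens, 2 ones (place-value notation)
5 thousands, 6 hundreds, 4 tens, 2 ones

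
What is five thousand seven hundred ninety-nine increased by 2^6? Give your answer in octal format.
Convert five thousand seven hundred ninety-nine (English words) → 5×1000 + 7×100 + 99 = 5799 (decimal)
Convert 2^6 (power) → 64 (decimal)
Compute 5799 + 64 = 5863
Convert 5863 (decimal) → 5863 = 1×4096 + 3×512 + 3×64 + 4×8 + 7 → 0o13347 (octal)
0o13347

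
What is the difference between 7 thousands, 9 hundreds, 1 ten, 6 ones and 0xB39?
Convert 7 thousands, 9 hundreds, 1 ten, 6 ones (place-value notation) → 7×1000 + 9×100 + 1×10 + 6 = 7916 (decimal)
Convert 0xB39 (hexadecimal) → 11×256 + 3×16 + 9 = 2873 (decimal)
Difference: |7916 - 2873| = 5043
5043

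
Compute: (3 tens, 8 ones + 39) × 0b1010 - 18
Convert 3 tens, 8 ones (place-value notation) → 3×10 + 8 = 38 (decimal)
Convert 0b1010 (binary) → 8 + 2 = 10 (decimal)
Expression in decimal: (38 + 39) × 10 - 18
Parentheses first: 38 + 39 = 77
Multiply: 77 × 10 = 770
Subtract: 770 - 18 = 752
752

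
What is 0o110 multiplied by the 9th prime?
Convert 0o110 (octal) → 1×64 + 1×8 = 72 (decimal)
Convert the 9th prime (prime index) → 23 (decimal)
Compute 72 × 23 = 1656
1656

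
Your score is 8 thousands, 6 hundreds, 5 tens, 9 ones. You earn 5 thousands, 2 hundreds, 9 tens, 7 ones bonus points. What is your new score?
Convert 8 thousands, 6 hundreds, 5 tens, 9 ones (place-value notation) → 8×1000 + 6×100 + 5×10 + 9 = 8659 (decimal)
Convert 5 thousands, 2 hundreds, 9 tens, 7 ones (place-value notation) → 5×1000 + 2×100 + 9×10 + 7 = 5297 (decimal)
Compute 8659 + 5297 = 13956
13956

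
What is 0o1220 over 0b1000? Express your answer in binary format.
Convert 0o1220 (octal) → 1×512 + 2×64 + 2×8 = 656 (decimal)
Convert 0b1000 (binary) → 8 (decimal)
Compute 656 ÷ 8 = 82
Convert 82 (decimal) → 82 = 64 + 16 + 2 → 0b1010010 (binary)
0b1010010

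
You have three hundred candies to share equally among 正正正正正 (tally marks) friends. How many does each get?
Convert three hundred (English words) → 3×100 = 300 (decimal)
Convert 正正正正正 (tally marks) → 5 + 5 + 5 + 5 + 5 = 25 (decimal)
Compute 300 ÷ 25 = 12
12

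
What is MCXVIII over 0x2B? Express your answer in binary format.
Convert MCXVIII (Roman numeral) → 1000 + 100 + 10 + 5 + 1 + 1 + 1 = 1118 (decimal)
Convert 0x2B (hexadecimal) → 2×16 + 11 = 43 (decimal)
Compute 1118 ÷ 43 = 26
Convert 26 (decimal) → 26 = 16 + 8 + 2 → 0b11010 (binary)
0b11010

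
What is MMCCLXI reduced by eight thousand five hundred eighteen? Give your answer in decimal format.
Convert MMCCLXI (Roman numeral) → 1000 + 1000 + 100 + 100 + 50 + 10 + 1 = 2261 (decimal)
Convert eight thousand five hundred eighteen (English words) → 8×1000 + 5×100 + 18 = 8518 (decimal)
Compute 2261 - 8518 = -6257
-6257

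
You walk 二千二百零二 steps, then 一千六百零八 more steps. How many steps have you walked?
Convert 二千二百零二 (Chinese numeral) → 2×1000 + 2×100 + 2 = 2202 (decimal)
Convert 一千六百零八 (Chinese numeral) → 1×1000 + 6×100 + 8 = 1608 (decimal)
Compute 2202 + 1608 = 3810
3810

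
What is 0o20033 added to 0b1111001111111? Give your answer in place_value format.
Convert 0o20033 (octal) → 2×4096 + 3×8 + 3 = 8219 (decimal)
Convert 0b1111001111111 (binary) → 4096 + 2048 + 1024 + 512 + 64 + 32 + 16 + 8 + 4 + 2 + 1 = 7807 (decimal)
Compute 8219 + 7807 = 16026
Convert 16026 (decimal) → 16026 = 16×1000 + 2×10 + 6 → 16 thousands, 2 tens, 6 ones (place-value notation)
16 thousands, 2 tens, 6 ones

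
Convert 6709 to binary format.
Convert 6709 (decimal) → 6709 = 4096 + 2048 + 512 + 32 + 16 + 4 + 1 → 0b1101000110101 (binary)
0b1101000110101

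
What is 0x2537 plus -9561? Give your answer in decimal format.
Convert 0x2537 (hexadecimal) → 2×4096 + 5×256 + 3×16 + 7 = 9527 (decimal)
Compute 9527 + -9561 = -34
-34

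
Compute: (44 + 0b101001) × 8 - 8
Convert 0b101001 (binary) → 32 + 8 + 1 = 41 (decimal)
Expression in decimal: (44 + 41) × 8 - 8
Parentheses first: 44 + 41 = 85
Multiply: 85 × 8 = 680
Subtract: 680 - 8 = 672
672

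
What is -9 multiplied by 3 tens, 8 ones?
Convert 3 tens, 8 ones (place-value notation) → 3×10 + 8 = 38 (decimal)
Compute -9 × 38 = -342
-342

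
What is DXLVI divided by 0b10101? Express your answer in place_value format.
Convert DXLVI (Roman numeral) → 500 + 40 + 5 + 1 = 546 (decimal)
Convert 0b10101 (binary) → 16 + 4 + 1 = 21 (decimal)
Compute 546 ÷ 21 = 26
Convert 26 (decimal) → 26 = 2×10 + 6 → 2 tens, 6 ones (place-value notation)
2 tens, 6 ones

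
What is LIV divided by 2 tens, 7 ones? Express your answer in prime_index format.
Convert LIV (Roman numeral) → 50 + 4 = 54 (decimal)
Convert 2 tens, 7 ones (place-value notation) → 2×10 + 7 = 27 (decimal)
Compute 54 ÷ 27 = 2
Convert 2 (decimal) → the 1st prime (prime index)
the 1st prime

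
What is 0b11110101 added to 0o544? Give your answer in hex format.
Convert 0b11110101 (binary) → 128 + 64 + 32 + 16 + 4 + 1 = 245 (decimal)
Convert 0o544 (octal) → 5×64 + 4×8 + 4 = 356 (decimal)
Compute 245 + 356 = 601
Convert 601 (decimal) → 601 = 2×256 + 5×16 + 9 → 0x259 (hexadecimal)
0x259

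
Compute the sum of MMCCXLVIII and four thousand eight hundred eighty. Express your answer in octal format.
Convert MMCCXLVIII (Roman numeral) → 1000 + 1000 + 100 + 100 + 40 + 5 + 1 + 1 + 1 = 2248 (decimal)
Convert four thousand eight hundred eighty (English words) → 4×1000 + 8×100 + 80 = 4880 (decimal)
Compute 2248 + 4880 = 7128
Convert 7128 (decimal) → 7128 = 1×4096 + 5×512 + 7×64 + 3×8 → 0o15730 (octal)
0o15730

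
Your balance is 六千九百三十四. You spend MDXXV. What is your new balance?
Convert 六千九百三十四 (Chinese numeral) → 6×1000 + 9×100 + 3×10 + 4 = 6934 (decimal)
Convert MDXXV (Roman numeral) → 1000 + 500 + 10 + 10 + 5 = 1525 (decimal)
Compute 6934 - 1525 = 5409
5409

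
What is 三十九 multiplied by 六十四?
Convert 三十九 (Chinese numeral) → 3×10 + 9 = 39 (decimal)
Convert 六十四 (Chinese numeral) → 6×10 + 4 = 64 (decimal)
Compute 39 × 64 = 2496
2496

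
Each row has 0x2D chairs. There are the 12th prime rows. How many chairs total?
Convert 0x2D (hexadecimal) → 2×16 + 13 = 45 (decimal)
Convert the 12th prime (prime index) → 37 (decimal)
Compute 45 × 37 = 1665
1665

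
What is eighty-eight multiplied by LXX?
Convert eighty-eight (English words) → 88 (decimal)
Convert LXX (Roman numeral) → 50 + 10 + 10 = 70 (decimal)
Compute 88 × 70 = 6160
6160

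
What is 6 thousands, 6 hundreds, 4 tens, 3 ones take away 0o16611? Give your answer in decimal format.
Convert 6 thousands, 6 hundreds, 4 tens, 3 ones (place-value notation) → 6×1000 + 6×100 + 4×10 + 3 = 6643 (decimal)
Convert 0o16611 (octal) → 1×4096 + 6×512 + 6×64 + 1×8 + 1 = 7561 (decimal)
Compute 6643 - 7561 = -918
-918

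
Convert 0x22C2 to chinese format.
Convert 0x22C2 (hexadecimal) → 2×4096 + 2×256 + 12×16 + 2 = 8898 (decimal)
Convert 8898 (decimal) → 8898 = 8×1000 + 8×100 + 9×10 + 8 → 八千八百九十八 (Chinese numeral)
八千八百九十八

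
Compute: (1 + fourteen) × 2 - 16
Convert fourteen (English words) → 14 (decimal)
Expression in decimal: (1 + 14) × 2 - 16
Parentheses first: 1 + 14 = 15
Multiply: 15 × 2 = 30
Subtract: 30 - 16 = 14
14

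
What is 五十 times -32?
Convert 五十 (Chinese numeral) → 5×10 = 50 (decimal)
Compute 50 × -32 = -1600
-1600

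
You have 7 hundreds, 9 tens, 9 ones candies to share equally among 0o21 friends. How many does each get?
Convert 7 hundreds, 9 tens, 9 ones (place-value notation) → 7×100 + 9×10 + 9 = 799 (decimal)
Convert 0o21 (octal) → 2×8 + 1 = 17 (decimal)
Compute 799 ÷ 17 = 47
47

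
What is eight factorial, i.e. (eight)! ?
Convert eight (English words) → 8 (decimal)
Compute 8! = 40320
40320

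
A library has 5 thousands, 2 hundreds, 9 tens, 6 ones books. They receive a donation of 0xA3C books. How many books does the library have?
Convert 5 thousands, 2 hundreds, 9 tens, 6 ones (place-value notation) → 5×1000 + 2×100 + 9×10 + 6 = 5296 (decimal)
Convert 0xA3C (hexadecimal) → 10×256 + 3×16 + 12 = 2620 (decimal)
Compute 5296 + 2620 = 7916
7916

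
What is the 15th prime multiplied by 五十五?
Convert the 15th prime (prime index) → 47 (decimal)
Convert 五十五 (Chinese numeral) → 5×10 + 5 = 55 (decimal)
Compute 47 × 55 = 2585
2585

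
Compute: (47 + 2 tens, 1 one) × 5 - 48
Convert 2 tens, 1 one (place-value notation) → 2×10 + 1 = 21 (decimal)
Expression in decimal: (47 + 21) × 5 - 48
Parentheses first: 47 + 21 = 68
Multiply: 68 × 5 = 340
Subtract: 340 - 48 = 292
292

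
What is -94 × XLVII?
Convert XLVII (Roman numeral) → 40 + 5 + 1 + 1 = 47 (decimal)
Compute -94 × 47 = -4418
-4418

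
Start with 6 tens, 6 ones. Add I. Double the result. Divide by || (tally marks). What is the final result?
Convert 6 tens, 6 ones (place-value notation) → 6×10 + 6 = 66 (decimal)
Start: 66
Convert I (Roman numeral) → 1 (decimal)
66 + 1 = 67
67 × 2 = 134
Convert || (tally marks) → 2 (decimal)
134 ÷ 2 = 67
67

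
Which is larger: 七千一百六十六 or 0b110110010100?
Convert 七千一百六十六 (Chinese numeral) → 7×1000 + 1×100 + 6×10 + 6 = 7166 (decimal)
Convert 0b110110010100 (binary) → 2048 + 1024 + 256 + 128 + 16 + 4 = 3476 (decimal)
Compare 7166 vs 3476: larger = 7166
7166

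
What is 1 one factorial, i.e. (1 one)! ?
Convert 1 one (place-value notation) → 1 (decimal)
Compute 1! = 1
1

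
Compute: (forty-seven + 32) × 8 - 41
Convert forty-seven (English words) → 47 (decimal)
Expression in decimal: (47 + 32) × 8 - 41
Parentheses first: 47 + 32 = 79
Multiply: 79 × 8 = 632
Subtract: 632 - 41 = 591
591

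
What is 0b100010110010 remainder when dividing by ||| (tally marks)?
Convert 0b100010110010 (binary) → 2048 + 128 + 32 + 16 + 2 = 2226 (decimal)
Convert ||| (tally marks) → 3 (decimal)
Compute 2226 mod 3 = 0
0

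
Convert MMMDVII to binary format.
Convert MMMDVII (Roman numeral) → 1000 + 1000 + 1000 + 500 + 5 + 1 + 1 = 3507 (decimal)
Convert 3507 (decimal) → 3507 = 2048 + 1024 + 256 + 128 + 32 + 16 + 2 + 1 → 0b110110110011 (binary)
0b110110110011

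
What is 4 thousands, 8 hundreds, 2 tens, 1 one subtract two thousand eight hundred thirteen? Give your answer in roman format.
Convert 4 thousands, 8 hundreds, 2 tens, 1 one (place-value notation) → 4×1000 + 8×100 + 2×10 + 1 = 4821 (decimal)
Convert two thousand eight hundred thirteen (English words) → 2×1000 + 8×100 + 13 = 2813 (decimal)
Compute 4821 - 2813 = 2008
Convert 2008 (decimal) → 2008 = 1000 + 1000 + 5 + 1 + 1 + 1 → MMVIII (Roman numeral)
MMVIII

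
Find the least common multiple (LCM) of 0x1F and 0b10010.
Convert 0x1F (hexadecimal) → 1×16 + 15 = 31 (decimal)
Convert 0b10010 (binary) → 16 + 2 = 18 (decimal)
Compute lcm(31, 18) = 558
558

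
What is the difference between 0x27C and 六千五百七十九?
Convert 0x27C (hexadecimal) → 2×256 + 7×16 + 12 = 636 (decimal)
Convert 六千五百七十九 (Chinese numeral) → 6×1000 + 5×100 + 7×10 + 9 = 6579 (decimal)
Difference: |636 - 6579| = 5943
5943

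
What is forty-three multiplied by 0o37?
Convert forty-three (English words) → 43 (decimal)
Convert 0o37 (octal) → 3×8 + 7 = 31 (decimal)
Compute 43 × 31 = 1333
1333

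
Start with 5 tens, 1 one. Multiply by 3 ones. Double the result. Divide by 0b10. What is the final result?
Convert 5 tens, 1 one (place-value notation) → 5×10 + 1 = 51 (decimal)
Start: 51
Convert 3 ones (place-value notation) → 3 (decimal)
51 × 3 = 153
153 × 2 = 306
Convert 0b10 (binary) → 2 (decimal)
306 ÷ 2 = 153
153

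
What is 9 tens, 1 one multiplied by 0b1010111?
Convert 9 tens, 1 one (place-value notation) → 9×10 + 1 = 91 (decimal)
Convert 0b1010111 (binary) → 64 + 16 + 4 + 2 + 1 = 87 (decimal)
Compute 91 × 87 = 7917
7917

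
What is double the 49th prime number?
The 49th prime number = 227
Compute 227 × 2 = 454
454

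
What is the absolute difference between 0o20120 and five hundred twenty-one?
Convert 0o20120 (octal) → 2×4096 + 1×64 + 2×8 = 8272 (decimal)
Convert five hundred twenty-one (English words) → 5×100 + 21 = 521 (decimal)
Compute |8272 - 521| = 7751
7751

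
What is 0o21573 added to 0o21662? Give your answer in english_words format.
Convert 0o21573 (octal) → 2×4096 + 1×512 + 5×64 + 7×8 + 3 = 9083 (decimal)
Convert 0o21662 (octal) → 2×4096 + 1×512 + 6×64 + 6×8 + 2 = 9138 (decimal)
Compute 9083 + 9138 = 18221
Convert 18221 (decimal) → 18221 = 18×1000 + 2×100 + 21 → eighteen thousand two hundred twenty-one (English words)
eighteen thousand two hundred twenty-one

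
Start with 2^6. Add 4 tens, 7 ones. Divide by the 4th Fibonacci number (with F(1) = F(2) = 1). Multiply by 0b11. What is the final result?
Convert 2^6 (power) → 64 (decimal)
Start: 64
Convert 4 tens, 7 ones (place-value notation) → 4×10 + 7 = 47 (decimal)
64 + 47 = 111
Convert the 4th Fibonacci number (with F(1) = F(2) = 1) (Fibonacci index) → 1, 1, 2, 3 → 3 (decimal)
111 ÷ 3 = 37
Convert 0b11 (binary) → 2 + 1 = 3 (decimal)
37 × 3 = 111
111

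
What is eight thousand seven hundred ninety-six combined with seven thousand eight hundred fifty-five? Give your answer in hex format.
Convert eight thousand seven hundred ninety-six (English words) → 8×1000 + 7×100 + 96 = 8796 (decimal)
Convert seven thousand eight hundred fifty-five (English words) → 7×1000 + 8×100 + 55 = 7855 (decimal)
Compute 8796 + 7855 = 16651
Convert 16651 (decimal) → 16651 = 4×4096 + 1×256 + 11 → 0x410B (hexadecimal)
0x410B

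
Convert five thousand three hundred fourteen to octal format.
Convert five thousand three hundred fourteen (English words) → 5×1000 + 3×100 + 14 = 5314 (decimal)
Convert 5314 (decimal) → 5314 = 1×4096 + 2×512 + 3×64 + 2 → 0o12302 (octal)
0o12302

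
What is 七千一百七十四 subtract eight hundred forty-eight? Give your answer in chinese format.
Convert 七千一百七十四 (Chinese numeral) → 7×1000 + 1×100 + 7×10 + 4 = 7174 (decimal)
Convert eight hundred forty-eight (English words) → 8×100 + 48 = 848 (decimal)
Compute 7174 - 848 = 6326
Convert 6326 (decimal) → 6326 = 6×1000 + 3×100 + 2×10 + 6 → 六千三百二十六 (Chinese numeral)
六千三百二十六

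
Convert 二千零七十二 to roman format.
Convert 二千零七十二 (Chinese numeral) → 2×1000 + 7×10 + 2 = 2072 (decimal)
Convert 2072 (decimal) → 2072 = 1000 + 1000 + 50 + 10 + 10 + 1 + 1 → MMLXXII (Roman numeral)
MMLXXII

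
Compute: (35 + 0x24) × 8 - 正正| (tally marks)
Convert 0x24 (hexadecimal) → 2×16 + 4 = 36 (decimal)
Convert 正正| (tally marks) → 5 + 5 + 1 = 11 (decimal)
Expression in decimal: (35 + 36) × 8 - 11
Parentheses first: 35 + 36 = 71
Multiply: 71 × 8 = 568
Subtract: 568 - 11 = 557
557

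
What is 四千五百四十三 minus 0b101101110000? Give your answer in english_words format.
Convert 四千五百四十三 (Chinese numeral) → 4×1000 + 5×100 + 4×10 + 3 = 4543 (decimal)
Convert 0b101101110000 (binary) → 2048 + 512 + 256 + 64 + 32 + 16 = 2928 (decimal)
Compute 4543 - 2928 = 1615
Convert 1615 (decimal) → 1615 = 1×1000 + 6×100 + 15 → one thousand six hundred fifteen (English words)
one thousand six hundred fifteen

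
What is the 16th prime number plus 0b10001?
The 16th prime number = 53
Convert 0b10001 (binary) → 16 + 1 = 17 (decimal)
Compute 53 + 17 = 70
70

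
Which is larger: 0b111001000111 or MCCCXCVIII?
Convert 0b111001000111 (binary) → 2048 + 1024 + 512 + 64 + 4 + 2 + 1 = 3655 (decimal)
Convert MCCCXCVIII (Roman numeral) → 1000 + 100 + 100 + 100 + 90 + 5 + 1 + 1 + 1 = 1398 (decimal)
Compare 3655 vs 1398: larger = 3655
3655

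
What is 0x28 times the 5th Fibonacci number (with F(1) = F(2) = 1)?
Convert 0x28 (hexadecimal) → 2×16 + 8 = 40 (decimal)
Convert the 5th Fibonacci number (with F(1) = F(2) = 1) (Fibonacci index) → 1, 1, 2, 3, 5 → 5 (decimal)
Compute 40 × 5 = 200
200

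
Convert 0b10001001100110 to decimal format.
Convert 0b10001001100110 (binary) → 8192 + 512 + 64 + 32 + 4 + 2 = 8806 (decimal)
8806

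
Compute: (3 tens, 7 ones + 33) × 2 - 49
Convert 3 tens, 7 ones (place-value notation) → 3×10 + 7 = 37 (decimal)
Expression in decimal: (37 + 33) × 2 - 49
Parentheses first: 37 + 33 = 70
Multiply: 70 × 2 = 140
Subtract: 140 - 49 = 91
91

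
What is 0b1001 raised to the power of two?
Convert 0b1001 (binary) → 8 + 1 = 9 (decimal)
Convert two (English words) → 2 (decimal)
Compute 9 ^ 2 = 81
81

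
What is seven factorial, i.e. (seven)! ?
Convert seven (English words) → 7 (decimal)
Compute 7! = 5040
5040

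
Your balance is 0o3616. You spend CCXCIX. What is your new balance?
Convert 0o3616 (octal) → 3×512 + 6×64 + 1×8 + 6 = 1934 (decimal)
Convert CCXCIX (Roman numeral) → 100 + 100 + 90 + 9 = 299 (decimal)
Compute 1934 - 299 = 1635
1635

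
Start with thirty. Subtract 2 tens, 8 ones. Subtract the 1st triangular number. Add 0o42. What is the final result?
Convert thirty (English words) → 30 (decimal)
Start: 30
Convert 2 tens, 8 ones (place-value notation) → 2×10 + 8 = 28 (decimal)
30 - 28 = 2
Convert the 1st triangular number (triangular index) → 1×2/2 = 1 (decimal)
2 - 1 = 1
Convert 0o42 (octal) → 4×8 + 2 = 34 (decimal)
1 + 34 = 35
35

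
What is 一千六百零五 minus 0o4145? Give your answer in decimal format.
Convert 一千六百零五 (Chinese numeral) → 1×1000 + 6×100 + 5 = 1605 (decimal)
Convert 0o4145 (octal) → 4×512 + 1×64 + 4×8 + 5 = 2149 (decimal)
Compute 1605 - 2149 = -544
-544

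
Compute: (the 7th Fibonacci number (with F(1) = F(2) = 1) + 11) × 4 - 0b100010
Convert the 7th Fibonacci number (with F(1) = F(2) = 1) (Fibonacci index) → 1, 1, 2, 3, 5, 8, 13 → 13 (decimal)
Convert 0b100010 (binary) → 32 + 2 = 34 (decimal)
Expression in decimal: (13 + 11) × 4 - 34
Parentheses first: 13 + 11 = 24
Multiply: 24 × 4 = 96
Subtract: 96 - 34 = 62
62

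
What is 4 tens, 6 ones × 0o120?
Convert 4 tens, 6 ones (place-value notation) → 4×10 + 6 = 46 (decimal)
Convert 0o120 (octal) → 1×64 + 2×8 = 80 (decimal)
Compute 46 × 80 = 3680
3680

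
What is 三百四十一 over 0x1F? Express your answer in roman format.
Convert 三百四十一 (Chinese numeral) → 3×100 + 4×10 + 1 = 341 (decimal)
Convert 0x1F (hexadecimal) → 1×16 + 15 = 31 (decimal)
Compute 341 ÷ 31 = 11
Convert 11 (decimal) → 11 = 10 + 1 → XI (Roman numeral)
XI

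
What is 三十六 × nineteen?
Convert 三十六 (Chinese numeral) → 3×10 + 6 = 36 (decimal)
Convert nineteen (English words) → 19 (decimal)
Compute 36 × 19 = 684
684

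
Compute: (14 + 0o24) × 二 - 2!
Convert 0o24 (octal) → 2×8 + 4 = 20 (decimal)
Convert 二 (Chinese numeral) → 2 (decimal)
Convert 2! (factorial) → 2 (decimal)
Expression in decimal: (14 + 20) × 2 - 2
Parentheses first: 14 + 20 = 34
Multiply: 34 × 2 = 68
Subtract: 68 - 2 = 66
66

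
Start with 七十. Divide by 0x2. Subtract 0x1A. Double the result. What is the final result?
Convert 七十 (Chinese numeral) → 7×10 = 70 (decimal)
Start: 70
Convert 0x2 (hexadecimal) → 2 (decimal)
70 ÷ 2 = 35
Convert 0x1A (hexadecimal) → 1×16 + 10 = 26 (decimal)
35 - 26 = 9
9 × 2 = 18
18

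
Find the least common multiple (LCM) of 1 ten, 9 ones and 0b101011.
Convert 1 ten, 9 ones (place-value notation) → 1×10 + 9 = 19 (decimal)
Convert 0b101011 (binary) → 32 + 8 + 2 + 1 = 43 (decimal)
Compute lcm(19, 43) = 817
817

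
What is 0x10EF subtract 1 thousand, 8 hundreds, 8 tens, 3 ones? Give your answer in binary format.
Convert 0x10EF (hexadecimal) → 1×4096 + 14×16 + 15 = 4335 (decimal)
Convert 1 thousand, 8 hundreds, 8 tens, 3 ones (place-value notation) → 1×1000 + 8×100 + 8×10 + 3 = 1883 (decimal)
Compute 4335 - 1883 = 2452
Convert 2452 (decimal) → 2452 = 2048 + 256 + 128 + 16 + 4 → 0b100110010100 (binary)
0b100110010100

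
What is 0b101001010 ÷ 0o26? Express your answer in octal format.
Convert 0b101001010 (binary) → 256 + 64 + 8 + 2 = 330 (decimal)
Convert 0o26 (octal) → 2×8 + 6 = 22 (decimal)
Compute 330 ÷ 22 = 15
Convert 15 (decimal) → 15 = 1×8 + 7 → 0o17 (octal)
0o17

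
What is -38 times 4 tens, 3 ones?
Convert 4 tens, 3 ones (place-value notation) → 4×10 + 3 = 43 (decimal)
Compute -38 × 43 = -1634
-1634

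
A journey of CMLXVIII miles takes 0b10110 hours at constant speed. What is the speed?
Convert CMLXVIII (Roman numeral) → 900 + 50 + 10 + 5 + 1 + 1 + 1 = 968 (decimal)
Convert 0b10110 (binary) → 16 + 4 + 2 = 22 (decimal)
Compute 968 ÷ 22 = 44
44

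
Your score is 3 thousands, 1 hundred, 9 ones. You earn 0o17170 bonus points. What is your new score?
Convert 3 thousands, 1 hundred, 9 ones (place-value notation) → 3×1000 + 1×100 + 9 = 3109 (decimal)
Convert 0o17170 (octal) → 1×4096 + 7×512 + 1×64 + 7×8 = 7800 (decimal)
Compute 3109 + 7800 = 10909
10909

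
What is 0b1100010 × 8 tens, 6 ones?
Convert 0b1100010 (binary) → 64 + 32 + 2 = 98 (decimal)
Convert 8 tens, 6 ones (place-value notation) → 8×10 + 6 = 86 (decimal)
Compute 98 × 86 = 8428
8428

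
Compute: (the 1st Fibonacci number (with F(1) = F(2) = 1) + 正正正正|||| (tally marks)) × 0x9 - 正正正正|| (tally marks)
Convert the 1st Fibonacci number (with F(1) = F(2) = 1) (Fibonacci index) → 1 (decimal)
Convert 正正正正|||| (tally marks) → 5 + 5 + 5 + 5 + 4 = 24 (decimal)
Convert 0x9 (hexadecimal) → 9 (decimal)
Convert 正正正正|| (tally marks) → 5 + 5 + 5 + 5 + 2 = 22 (decimal)
Expression in decimal: (1 + 24) × 9 - 22
Parentheses first: 1 + 24 = 25
Multiply: 25 × 9 = 225
Subtract: 225 - 22 = 203
203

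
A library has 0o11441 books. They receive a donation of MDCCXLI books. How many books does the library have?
Convert 0o11441 (octal) → 1×4096 + 1×512 + 4×64 + 4×8 + 1 = 4897 (decimal)
Convert MDCCXLI (Roman numeral) → 1000 + 500 + 100 + 100 + 40 + 1 = 1741 (decimal)
Compute 4897 + 1741 = 6638
6638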